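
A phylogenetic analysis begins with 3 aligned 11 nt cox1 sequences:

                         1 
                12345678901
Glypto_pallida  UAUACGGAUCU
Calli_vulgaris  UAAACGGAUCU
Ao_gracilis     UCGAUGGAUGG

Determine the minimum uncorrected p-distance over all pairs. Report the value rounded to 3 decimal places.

Pairwise Hamming distances:
  Glypto_pallida vs Calli_vulgaris: 1
  Glypto_pallida vs Ao_gracilis: 5
  Calli_vulgaris vs Ao_gracilis: 5
The smallest is 1 mismatch, between Glypto_pallida and Calli_vulgaris; p = 1/11 = 0.091.

0.091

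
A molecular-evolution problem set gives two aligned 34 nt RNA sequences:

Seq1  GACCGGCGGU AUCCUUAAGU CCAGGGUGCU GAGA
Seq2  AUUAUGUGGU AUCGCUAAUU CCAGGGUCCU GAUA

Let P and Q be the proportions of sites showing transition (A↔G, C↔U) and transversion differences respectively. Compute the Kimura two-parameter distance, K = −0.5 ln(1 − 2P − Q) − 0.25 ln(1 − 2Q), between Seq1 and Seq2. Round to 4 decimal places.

0.4236

Mismatches occur at site 1 (G/A, transition), site 2 (A/U, transversion), site 3 (C/U, transition), site 4 (C/A, transversion), site 5 (G/U, transversion), site 7 (C/U, transition), site 14 (C/G, transversion), site 15 (U/C, transition), site 19 (G/U, transversion), site 28 (G/C, transversion), site 33 (G/U, transversion).
Of the 11 differences, 4 transitions and 7 transversions over 34 sites: P = 4/34 = 0.117647, Q = 7/34 = 0.205882.
d = −0.5·ln(0.558824) − 0.25·ln(0.588236) = −0.5·(-0.581921) − 0.25·(-0.530627) = 0.4236.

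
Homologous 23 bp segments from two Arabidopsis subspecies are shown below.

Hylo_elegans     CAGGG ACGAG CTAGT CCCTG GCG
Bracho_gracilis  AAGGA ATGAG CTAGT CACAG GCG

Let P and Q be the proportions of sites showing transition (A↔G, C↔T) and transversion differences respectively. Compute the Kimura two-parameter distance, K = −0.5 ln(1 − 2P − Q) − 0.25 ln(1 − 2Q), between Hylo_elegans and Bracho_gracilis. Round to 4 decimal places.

0.2570

Mismatches occur at site 1 (C/A, transversion), site 5 (G/A, transition), site 7 (C/T, transition), site 17 (C/A, transversion), site 19 (T/A, transversion).
Of the 5 differences, 2 transitions and 3 transversions over 23 sites: P = 2/23 = 0.086957, Q = 3/23 = 0.130435.
d = −0.5·ln(0.695651) − 0.25·ln(0.739130) = −0.5·(-0.362907) − 0.25·(-0.302281) = 0.2570.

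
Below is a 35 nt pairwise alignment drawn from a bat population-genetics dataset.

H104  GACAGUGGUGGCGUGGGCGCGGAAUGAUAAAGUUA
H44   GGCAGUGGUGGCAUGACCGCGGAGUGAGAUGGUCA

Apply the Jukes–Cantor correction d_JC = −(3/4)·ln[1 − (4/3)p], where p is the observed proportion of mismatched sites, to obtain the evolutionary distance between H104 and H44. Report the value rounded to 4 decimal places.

0.3149

The sequences differ at positions 2 (A/G), 13 (G/A), 16 (G/A), 17 (G/C), 24 (A/G), 28 (U/G), 30 (A/U), 31 (A/G), 34 (U/C).
p = 9/35 = 0.257143.
d = −0.75 · ln(1 − (4/3)·0.257143) = −0.75 · ln(0.657143) = −0.75 · (-0.419854) = 0.3149.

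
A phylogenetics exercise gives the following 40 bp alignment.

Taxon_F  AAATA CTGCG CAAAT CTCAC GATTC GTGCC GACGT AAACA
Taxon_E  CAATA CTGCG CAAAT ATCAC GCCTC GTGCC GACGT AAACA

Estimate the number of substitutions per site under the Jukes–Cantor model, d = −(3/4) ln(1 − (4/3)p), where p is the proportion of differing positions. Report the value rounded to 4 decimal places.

0.1073

The sequences differ at positions 1 (A/C), 16 (C/A), 22 (A/C), 23 (T/C).
p = 4/40 = 0.100000.
d = −0.75 · ln(1 − (4/3)·0.100000) = −0.75 · ln(0.866667) = −0.75 · (-0.143100) = 0.1073.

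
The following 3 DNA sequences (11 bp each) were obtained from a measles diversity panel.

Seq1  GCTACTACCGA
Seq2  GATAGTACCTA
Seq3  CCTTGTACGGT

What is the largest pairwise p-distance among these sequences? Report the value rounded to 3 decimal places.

Pairwise Hamming distances:
  Seq1 vs Seq2: 3
  Seq1 vs Seq3: 5
  Seq2 vs Seq3: 6
The largest is 6 mismatches, between Seq2 and Seq3; p = 6/11 = 0.545.

0.545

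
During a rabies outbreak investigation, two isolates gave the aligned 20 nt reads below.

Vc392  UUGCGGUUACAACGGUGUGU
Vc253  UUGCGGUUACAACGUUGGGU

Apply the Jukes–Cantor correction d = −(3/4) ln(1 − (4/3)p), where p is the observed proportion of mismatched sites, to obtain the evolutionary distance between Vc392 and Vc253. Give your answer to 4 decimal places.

0.1073

The sequences differ at positions 15 (G/U), 18 (U/G).
p = 2/20 = 0.100000.
d = −0.75 · ln(1 − (4/3)·0.100000) = −0.75 · ln(0.866667) = −0.75 · (-0.143100) = 0.1073.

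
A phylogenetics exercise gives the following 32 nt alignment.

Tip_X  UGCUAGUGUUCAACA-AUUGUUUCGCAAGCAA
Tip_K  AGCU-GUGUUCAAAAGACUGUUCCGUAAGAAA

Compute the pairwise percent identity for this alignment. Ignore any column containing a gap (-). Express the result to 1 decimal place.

Excluding the 2 gap columns leaves 30 comparable sites.
The sequences differ at positions 1 (U/A), 14 (C/A), 18 (U/C), 23 (U/C), 26 (C/U), 30 (C/A).
24 of the 30 comparable sites match, so the percent identity is 24/30 × 100 = 80.0%.

80.0%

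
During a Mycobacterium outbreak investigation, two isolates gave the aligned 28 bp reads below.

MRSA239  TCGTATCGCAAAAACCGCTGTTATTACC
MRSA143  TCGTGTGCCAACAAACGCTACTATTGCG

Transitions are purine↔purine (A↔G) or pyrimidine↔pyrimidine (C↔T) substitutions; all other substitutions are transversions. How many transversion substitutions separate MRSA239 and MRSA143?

5

Differing sites — 5:A/G (Ti); 7:C/G (Tv); 8:G/C (Tv); 12:A/C (Tv); 15:C/A (Tv); 20:G/A (Ti); 21:T/C (Ti); 26:A/G (Ti); 28:C/G (Tv).
Of the 9 differences, 4 transitions and 5 transversions, so the answer is 5.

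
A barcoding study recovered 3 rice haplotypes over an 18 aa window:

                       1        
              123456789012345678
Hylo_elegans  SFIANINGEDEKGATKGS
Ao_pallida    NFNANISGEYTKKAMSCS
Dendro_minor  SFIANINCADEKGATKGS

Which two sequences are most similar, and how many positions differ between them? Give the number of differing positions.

Pairwise Hamming distances:
  Hylo_elegans vs Ao_pallida: 9
  Hylo_elegans vs Dendro_minor: 2
  Ao_pallida vs Dendro_minor: 11
The smallest is 2, between Hylo_elegans and Dendro_minor.

2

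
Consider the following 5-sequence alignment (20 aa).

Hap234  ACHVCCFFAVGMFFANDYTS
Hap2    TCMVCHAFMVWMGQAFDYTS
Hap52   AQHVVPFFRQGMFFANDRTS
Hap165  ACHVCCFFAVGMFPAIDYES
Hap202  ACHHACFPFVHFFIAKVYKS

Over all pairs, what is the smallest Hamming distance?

Pairwise Hamming distances:
  Hap234 vs Hap2: 9
  Hap234 vs Hap52: 6
  Hap234 vs Hap165: 3
  Hap234 vs Hap202: 10
  Hap2 vs Hap52: 13
  Hap2 vs Hap165: 10
  Hap2 vs Hap202: 15
  Hap52 vs Hap165: 9
  Hap52 vs Hap202: 14
  Hap165 vs Hap202: 10
The smallest is 3, between Hap234 and Hap165.

3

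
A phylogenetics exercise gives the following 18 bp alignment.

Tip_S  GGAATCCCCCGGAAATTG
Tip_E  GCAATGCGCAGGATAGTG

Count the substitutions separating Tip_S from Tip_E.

6

Differing sites — 2:G/C; 6:C/G; 8:C/G; 10:C/A; 14:A/T; 16:T/G.
That gives 6 mismatches out of 18 aligned sites, so the Hamming distance is 6.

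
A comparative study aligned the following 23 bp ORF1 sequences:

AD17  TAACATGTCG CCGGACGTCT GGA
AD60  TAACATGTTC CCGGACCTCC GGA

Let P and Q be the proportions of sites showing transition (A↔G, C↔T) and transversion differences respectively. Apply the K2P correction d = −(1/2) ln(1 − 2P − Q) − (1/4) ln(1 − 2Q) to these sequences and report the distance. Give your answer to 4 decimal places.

The sequences differ at positions 9 (C/T, transition), 10 (G/C, transversion), 17 (G/C, transversion), 20 (T/C, transition).
Of the 4 differences, 2 transitions and 2 transversions over 23 sites: P = 2/23 = 0.086957, Q = 2/23 = 0.086957.
d = −0.5·ln(0.739129) − 0.25·ln(0.826086) = −0.5·(-0.302283) − 0.25·(-0.191056) = 0.1989.

0.1989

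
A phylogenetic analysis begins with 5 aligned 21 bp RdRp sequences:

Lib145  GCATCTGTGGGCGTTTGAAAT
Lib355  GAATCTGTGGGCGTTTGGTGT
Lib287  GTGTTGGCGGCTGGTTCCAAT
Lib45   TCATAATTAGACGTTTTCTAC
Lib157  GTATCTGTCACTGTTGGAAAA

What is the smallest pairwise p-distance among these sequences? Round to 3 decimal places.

0.190

Pairwise Hamming distances:
  Lib145 vs Lib355: 4
  Lib145 vs Lib287: 10
  Lib145 vs Lib45: 10
  Lib145 vs Lib157: 7
  Lib355 vs Lib287: 12
  Lib355 vs Lib45: 11
  Lib355 vs Lib157: 10
  Lib287 vs Lib45: 14
  Lib287 vs Lib157: 11
  Lib45 vs Lib157: 14
The smallest is 4 mismatches, between Lib145 and Lib355; p = 4/21 = 0.190.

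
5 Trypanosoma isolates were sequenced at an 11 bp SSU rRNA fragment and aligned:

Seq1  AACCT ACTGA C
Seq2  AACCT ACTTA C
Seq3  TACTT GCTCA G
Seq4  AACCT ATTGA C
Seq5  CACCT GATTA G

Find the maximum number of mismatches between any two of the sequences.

6

Pairwise Hamming distances:
  Seq1 vs Seq2: 1
  Seq1 vs Seq3: 5
  Seq1 vs Seq4: 1
  Seq1 vs Seq5: 5
  Seq2 vs Seq3: 5
  Seq2 vs Seq4: 2
  Seq2 vs Seq5: 4
  Seq3 vs Seq4: 6
  Seq3 vs Seq5: 4
  Seq4 vs Seq5: 5
The largest is 6, between Seq3 and Seq4.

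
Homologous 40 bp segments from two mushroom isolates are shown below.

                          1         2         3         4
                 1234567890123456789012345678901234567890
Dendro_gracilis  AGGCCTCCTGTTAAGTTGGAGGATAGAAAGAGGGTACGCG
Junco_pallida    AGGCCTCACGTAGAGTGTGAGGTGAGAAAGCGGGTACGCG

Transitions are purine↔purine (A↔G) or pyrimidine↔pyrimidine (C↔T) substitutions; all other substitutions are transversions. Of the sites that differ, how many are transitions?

2

Differing sites — 8:C/A (Tv); 9:T/C (Ti); 12:T/A (Tv); 13:A/G (Ti); 17:T/G (Tv); 18:G/T (Tv); 23:A/T (Tv); 24:T/G (Tv); 31:A/C (Tv).
Of the 9 differences, 2 transitions and 7 transversions, so the answer is 2.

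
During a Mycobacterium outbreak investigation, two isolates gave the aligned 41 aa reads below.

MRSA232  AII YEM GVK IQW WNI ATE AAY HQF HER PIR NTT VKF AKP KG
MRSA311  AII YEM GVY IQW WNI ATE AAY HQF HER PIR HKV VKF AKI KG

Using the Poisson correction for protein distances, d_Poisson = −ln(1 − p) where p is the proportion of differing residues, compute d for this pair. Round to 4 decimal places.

Mismatches occur at site 9 (K/Y), site 31 (N/H), site 32 (T/K), site 33 (T/V), site 39 (P/I).
p = 5/41 = 0.121951.
d = −ln(1 − 0.121951) = −ln(0.878049) = 0.1301.

0.1301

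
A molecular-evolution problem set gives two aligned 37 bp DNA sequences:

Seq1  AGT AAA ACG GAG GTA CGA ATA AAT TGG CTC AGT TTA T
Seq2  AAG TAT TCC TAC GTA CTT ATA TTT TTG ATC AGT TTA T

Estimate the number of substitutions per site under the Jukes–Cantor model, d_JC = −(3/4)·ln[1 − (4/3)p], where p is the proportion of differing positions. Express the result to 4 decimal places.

0.5266

Differing sites — 2:G/A; 3:T/G; 4:A/T; 6:A/T; 7:A/T; 9:G/C; 10:G/T; 12:G/C; 17:G/T; 18:A/T; 22:A/T; 23:A/T; 26:G/T; 28:C/A.
p = 14/37 = 0.378378.
d = −0.75 · ln(1 − (4/3)·0.378378) = −0.75 · ln(0.495496) = −0.75 · (-0.702196) = 0.5266.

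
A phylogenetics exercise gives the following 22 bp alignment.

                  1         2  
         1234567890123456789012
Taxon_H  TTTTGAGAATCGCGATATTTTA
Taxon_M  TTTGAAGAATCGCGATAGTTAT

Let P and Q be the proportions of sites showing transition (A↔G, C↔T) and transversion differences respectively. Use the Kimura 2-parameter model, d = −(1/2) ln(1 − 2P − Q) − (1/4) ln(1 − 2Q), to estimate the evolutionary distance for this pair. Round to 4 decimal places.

Differing sites — 4:T/G (Tv); 5:G/A (Ti); 18:T/G (Tv); 21:T/A (Tv); 22:A/T (Tv).
Of the 5 differences, 1 transition and 4 transversions over 22 sites: P = 1/22 = 0.045455, Q = 4/22 = 0.181818.
d = −0.5·ln(0.727272) − 0.25·ln(0.636364) = −0.5·(-0.318455) − 0.25·(-0.451985) = 0.2722.

0.2722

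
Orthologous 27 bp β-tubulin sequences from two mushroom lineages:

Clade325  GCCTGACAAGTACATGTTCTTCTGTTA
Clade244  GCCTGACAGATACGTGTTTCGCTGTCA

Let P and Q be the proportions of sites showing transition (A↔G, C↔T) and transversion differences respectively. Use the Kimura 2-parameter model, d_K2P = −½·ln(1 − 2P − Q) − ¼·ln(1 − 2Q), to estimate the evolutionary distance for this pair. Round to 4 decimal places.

Mismatches occur at site 9 (A→G, transition), site 10 (G→A, transition), site 14 (A→G, transition), site 19 (C→T, transition), site 20 (T→C, transition), site 21 (T→G, transversion), site 26 (T→C, transition).
Of the 7 differences, 6 transitions and 1 transversion over 27 sites: P = 6/27 = 0.222222, Q = 1/27 = 0.037037.
d = −0.5·ln(0.518519) − 0.25·ln(0.925926) = −0.5·(-0.656779) − 0.25·(-0.076961) = 0.3476.

0.3476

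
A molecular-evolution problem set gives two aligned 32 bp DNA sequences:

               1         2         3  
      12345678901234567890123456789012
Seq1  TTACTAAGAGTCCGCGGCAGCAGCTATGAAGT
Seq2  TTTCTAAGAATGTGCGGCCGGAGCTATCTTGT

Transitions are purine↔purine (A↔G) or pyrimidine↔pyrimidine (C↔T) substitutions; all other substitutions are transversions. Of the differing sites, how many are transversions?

7

Differing sites — 3:A/T (Tv); 10:G/A (Ti); 12:C/G (Tv); 13:C/T (Ti); 19:A/C (Tv); 21:C/G (Tv); 28:G/C (Tv); 29:A/T (Tv); 30:A/T (Tv).
Of the 9 differences, 2 transitions and 7 transversions, so the answer is 7.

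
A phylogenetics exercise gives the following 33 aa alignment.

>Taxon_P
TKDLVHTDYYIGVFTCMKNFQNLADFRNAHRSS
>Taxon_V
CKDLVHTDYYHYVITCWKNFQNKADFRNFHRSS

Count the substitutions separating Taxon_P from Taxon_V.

7

The sequences differ at positions 1 (T/C), 11 (I/H), 12 (G/Y), 14 (F/I), 17 (M/W), 23 (L/K), 29 (A/F).
That gives 7 mismatches out of 33 aligned sites, so the Hamming distance is 7.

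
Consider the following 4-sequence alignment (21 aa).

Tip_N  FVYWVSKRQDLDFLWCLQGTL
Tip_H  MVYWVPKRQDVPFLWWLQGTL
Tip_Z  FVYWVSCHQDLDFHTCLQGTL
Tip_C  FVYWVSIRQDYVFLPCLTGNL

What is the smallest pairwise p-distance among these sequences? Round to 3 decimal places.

0.190

Pairwise Hamming distances:
  Tip_N vs Tip_H: 5
  Tip_N vs Tip_Z: 4
  Tip_N vs Tip_C: 6
  Tip_H vs Tip_Z: 9
  Tip_H vs Tip_C: 9
  Tip_Z vs Tip_C: 8
The smallest is 4 mismatches, between Tip_N and Tip_Z; p = 4/21 = 0.190.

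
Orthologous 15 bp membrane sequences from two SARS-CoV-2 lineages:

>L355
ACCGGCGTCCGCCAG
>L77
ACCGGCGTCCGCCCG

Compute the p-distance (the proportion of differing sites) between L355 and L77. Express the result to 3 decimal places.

Differing sites — 14:A/C.
There are 1 differences over 15 sites, so p = 1/15 = 0.067.

0.067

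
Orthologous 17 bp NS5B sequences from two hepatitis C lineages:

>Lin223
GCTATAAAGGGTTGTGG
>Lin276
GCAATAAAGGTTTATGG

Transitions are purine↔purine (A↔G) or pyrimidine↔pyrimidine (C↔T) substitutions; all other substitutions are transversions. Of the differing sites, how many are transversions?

Mismatches occur at site 3 (T/A, transversion), site 11 (G/T, transversion), site 14 (G/A, transition).
Of the 3 differences, 1 transition and 2 transversions, so the answer is 2.

2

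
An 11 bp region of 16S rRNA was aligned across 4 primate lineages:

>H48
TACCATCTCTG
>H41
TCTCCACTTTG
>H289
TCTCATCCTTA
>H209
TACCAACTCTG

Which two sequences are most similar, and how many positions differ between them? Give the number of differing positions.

1

Pairwise Hamming distances:
  H48 vs H41: 5
  H48 vs H289: 5
  H48 vs H209: 1
  H41 vs H289: 4
  H41 vs H209: 4
  H289 vs H209: 6
The smallest is 1, between H48 and H209.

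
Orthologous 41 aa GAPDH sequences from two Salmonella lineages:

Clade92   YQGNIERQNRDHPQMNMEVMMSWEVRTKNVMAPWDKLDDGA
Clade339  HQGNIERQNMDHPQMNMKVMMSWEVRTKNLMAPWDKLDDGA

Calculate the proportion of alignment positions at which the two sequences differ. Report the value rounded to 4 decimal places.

The sequences differ at positions 1 (Y/H), 10 (R/M), 18 (E/K), 30 (V/L).
There are 4 differences over 41 sites, so p = 4/41 = 0.0976.

0.0976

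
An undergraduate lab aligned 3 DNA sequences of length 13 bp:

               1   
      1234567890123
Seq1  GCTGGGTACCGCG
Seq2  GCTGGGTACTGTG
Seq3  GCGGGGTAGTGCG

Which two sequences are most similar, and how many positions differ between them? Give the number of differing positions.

2

Pairwise Hamming distances:
  Seq1 vs Seq2: 2
  Seq1 vs Seq3: 3
  Seq2 vs Seq3: 3
The smallest is 2, between Seq1 and Seq2.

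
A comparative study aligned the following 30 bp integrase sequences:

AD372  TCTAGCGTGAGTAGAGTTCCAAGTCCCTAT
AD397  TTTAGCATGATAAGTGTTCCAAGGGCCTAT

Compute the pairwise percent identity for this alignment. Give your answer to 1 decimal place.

76.7%

Mismatches occur at site 2 (C→T), site 7 (G→A), site 11 (G→T), site 12 (T→A), site 15 (A→T), site 24 (T→G), site 25 (C→G).
23 of the 30 sites match, so the percent identity is 23/30 × 100 = 76.7%.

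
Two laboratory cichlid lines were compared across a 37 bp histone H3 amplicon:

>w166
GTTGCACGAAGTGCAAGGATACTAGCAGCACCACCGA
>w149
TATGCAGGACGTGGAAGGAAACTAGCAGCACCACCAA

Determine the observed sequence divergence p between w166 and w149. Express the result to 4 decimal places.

Differing sites — 1:G/T; 2:T/A; 7:C/G; 10:A/C; 14:C/G; 20:T/A; 36:G/A.
There are 7 differences over 37 sites, so p = 7/37 = 0.1892.

0.1892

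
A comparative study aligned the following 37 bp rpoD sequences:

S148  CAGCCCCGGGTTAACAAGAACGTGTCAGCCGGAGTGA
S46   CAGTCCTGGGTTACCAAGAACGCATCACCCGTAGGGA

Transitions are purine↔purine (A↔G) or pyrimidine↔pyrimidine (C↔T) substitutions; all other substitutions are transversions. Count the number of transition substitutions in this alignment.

4

Differing sites — 4:C/T (Ti); 7:C/T (Ti); 14:A/C (Tv); 23:T/C (Ti); 24:G/A (Ti); 28:G/C (Tv); 32:G/T (Tv); 35:T/G (Tv).
Of the 8 differences, 4 transitions and 4 transversions, so the answer is 4.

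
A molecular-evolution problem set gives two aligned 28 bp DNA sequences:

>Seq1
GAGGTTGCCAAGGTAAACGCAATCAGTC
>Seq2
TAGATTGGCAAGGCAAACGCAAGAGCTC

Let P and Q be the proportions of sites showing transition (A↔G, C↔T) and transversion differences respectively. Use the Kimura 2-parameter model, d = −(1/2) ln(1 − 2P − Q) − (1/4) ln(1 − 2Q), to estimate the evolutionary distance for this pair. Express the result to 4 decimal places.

0.3600

The sequences differ at positions 1 (G/T, transversion), 4 (G/A, transition), 8 (C/G, transversion), 14 (T/C, transition), 23 (T/G, transversion), 24 (C/A, transversion), 25 (A/G, transition), 26 (G/C, transversion).
Of the 8 differences, 3 transitions and 5 transversions over 28 sites: P = 3/28 = 0.107143, Q = 5/28 = 0.178571.
d = −0.5·ln(0.607143) − 0.25·ln(0.642858) = −0.5·(-0.498991) − 0.25·(-0.441831) = 0.3600.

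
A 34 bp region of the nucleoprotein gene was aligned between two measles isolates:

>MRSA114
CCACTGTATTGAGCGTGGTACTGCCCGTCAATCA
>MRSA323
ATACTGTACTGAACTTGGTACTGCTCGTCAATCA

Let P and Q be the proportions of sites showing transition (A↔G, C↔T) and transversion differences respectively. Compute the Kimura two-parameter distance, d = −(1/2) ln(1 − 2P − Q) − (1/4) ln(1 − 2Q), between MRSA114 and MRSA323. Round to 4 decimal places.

0.2054

The sequences differ at positions 1 (C/A, transversion), 2 (C/T, transition), 9 (T/C, transition), 13 (G/A, transition), 15 (G/T, transversion), 25 (C/T, transition).
Of the 6 differences, 4 transitions and 2 transversions over 34 sites: P = 4/34 = 0.117647, Q = 2/34 = 0.058824.
d = −0.5·ln(0.705882) − 0.25·ln(0.882352) = −0.5·(-0.348307) − 0.25·(-0.125164) = 0.2054.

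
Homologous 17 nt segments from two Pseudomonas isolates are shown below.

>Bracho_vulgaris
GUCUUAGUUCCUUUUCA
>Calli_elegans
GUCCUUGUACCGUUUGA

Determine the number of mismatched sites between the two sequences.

The sequences differ at positions 4 (U/C), 6 (A/U), 9 (U/A), 12 (U/G), 16 (C/G).
That gives 5 mismatches out of 17 aligned sites, so the Hamming distance is 5.

5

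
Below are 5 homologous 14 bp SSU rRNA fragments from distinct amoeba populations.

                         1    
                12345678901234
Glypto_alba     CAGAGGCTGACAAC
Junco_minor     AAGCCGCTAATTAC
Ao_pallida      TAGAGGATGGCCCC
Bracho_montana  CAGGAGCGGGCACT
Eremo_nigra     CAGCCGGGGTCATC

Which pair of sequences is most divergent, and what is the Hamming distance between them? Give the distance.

10

Pairwise Hamming distances:
  Glypto_alba vs Junco_minor: 6
  Glypto_alba vs Ao_pallida: 5
  Glypto_alba vs Bracho_montana: 6
  Glypto_alba vs Eremo_nigra: 6
  Junco_minor vs Ao_pallida: 9
  Junco_minor vs Bracho_montana: 10
  Junco_minor vs Eremo_nigra: 8
  Ao_pallida vs Bracho_montana: 7
  Ao_pallida vs Eremo_nigra: 8
  Bracho_montana vs Eremo_nigra: 6
The largest is 10, between Junco_minor and Bracho_montana.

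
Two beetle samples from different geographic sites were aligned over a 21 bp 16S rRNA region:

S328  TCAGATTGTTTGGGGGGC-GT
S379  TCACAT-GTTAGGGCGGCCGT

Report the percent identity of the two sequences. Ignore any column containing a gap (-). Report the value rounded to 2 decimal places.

Excluding the 2 gap columns leaves 19 comparable sites.
Differing sites — 4:G/C; 11:T/A; 15:G/C.
16 of the 19 comparable sites match, so the percent identity is 16/19 × 100 = 84.21%.

84.21%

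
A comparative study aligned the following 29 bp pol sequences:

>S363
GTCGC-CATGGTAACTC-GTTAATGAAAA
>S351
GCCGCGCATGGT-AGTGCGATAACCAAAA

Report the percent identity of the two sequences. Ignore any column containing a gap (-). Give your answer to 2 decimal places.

Excluding the 3 gap columns leaves 26 comparable sites.
Mismatches occur at site 2 (T→C), site 15 (C→G), site 17 (C→G), site 20 (T→A), site 24 (T→C), site 25 (G→C).
20 of the 26 comparable sites match, so the percent identity is 20/26 × 100 = 76.92%.

76.92%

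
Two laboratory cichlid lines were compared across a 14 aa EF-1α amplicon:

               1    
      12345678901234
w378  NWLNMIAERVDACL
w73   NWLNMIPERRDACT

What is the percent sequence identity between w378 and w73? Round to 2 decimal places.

Differing sites — 7:A/P; 10:V/R; 14:L/T.
11 of the 14 sites match, so the percent identity is 11/14 × 100 = 78.57%.

78.57%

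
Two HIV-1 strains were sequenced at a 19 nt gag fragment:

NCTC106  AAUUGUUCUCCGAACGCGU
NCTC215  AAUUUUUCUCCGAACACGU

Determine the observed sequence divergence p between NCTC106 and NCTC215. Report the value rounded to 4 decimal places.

0.1053

Differing sites — 5:G/U; 16:G/A.
There are 2 differences over 19 sites, so p = 2/19 = 0.1053.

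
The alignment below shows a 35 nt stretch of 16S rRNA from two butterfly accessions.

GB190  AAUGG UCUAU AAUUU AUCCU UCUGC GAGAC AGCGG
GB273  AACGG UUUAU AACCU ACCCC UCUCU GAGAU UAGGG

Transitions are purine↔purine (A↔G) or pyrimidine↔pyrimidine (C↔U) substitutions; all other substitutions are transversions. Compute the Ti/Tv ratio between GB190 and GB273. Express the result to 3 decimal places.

3.000

The sequences differ at positions 3 (U/C, transition), 7 (C/U, transition), 13 (U/C, transition), 14 (U/C, transition), 17 (U/C, transition), 20 (U/C, transition), 24 (G/C, transversion), 25 (C/U, transition), 30 (C/U, transition), 31 (A/U, transversion), 32 (G/A, transition), 33 (C/G, transversion).
Of the 12 differences, 9 transitions and 3 transversions, so Ti/Tv = 9/3 = 3.000.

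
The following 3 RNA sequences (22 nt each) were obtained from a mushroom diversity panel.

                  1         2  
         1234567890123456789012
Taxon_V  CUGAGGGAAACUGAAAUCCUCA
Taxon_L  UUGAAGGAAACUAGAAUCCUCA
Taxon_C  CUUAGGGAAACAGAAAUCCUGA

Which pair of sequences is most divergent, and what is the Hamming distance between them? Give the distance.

Pairwise Hamming distances:
  Taxon_V vs Taxon_L: 4
  Taxon_V vs Taxon_C: 3
  Taxon_L vs Taxon_C: 7
The largest is 7, between Taxon_L and Taxon_C.

7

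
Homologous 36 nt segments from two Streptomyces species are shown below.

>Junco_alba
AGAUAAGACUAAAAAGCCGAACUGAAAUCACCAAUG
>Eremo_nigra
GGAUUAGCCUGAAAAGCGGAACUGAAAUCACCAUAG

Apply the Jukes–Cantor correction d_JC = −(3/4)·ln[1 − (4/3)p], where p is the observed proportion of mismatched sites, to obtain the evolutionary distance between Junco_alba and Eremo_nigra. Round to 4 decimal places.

Differing sites — 1:A/G; 5:A/U; 8:A/C; 11:A/G; 18:C/G; 34:A/U; 35:U/A.
p = 7/36 = 0.194444.
d = −0.75 · ln(1 − (4/3)·0.194444) = −0.75 · ln(0.740741) = −0.75 · (-0.300104) = 0.2251.

0.2251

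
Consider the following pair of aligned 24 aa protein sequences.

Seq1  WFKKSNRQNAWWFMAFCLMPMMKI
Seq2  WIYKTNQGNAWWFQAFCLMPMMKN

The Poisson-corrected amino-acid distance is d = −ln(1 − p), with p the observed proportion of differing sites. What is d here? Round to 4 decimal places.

0.3448

Mismatches occur at site 2 (F↔I), site 3 (K↔Y), site 5 (S↔T), site 7 (R↔Q), site 8 (Q↔G), site 14 (M↔Q), site 24 (I↔N).
p = 7/24 = 0.291667.
d = −ln(1 − 0.291667) = −ln(0.708333) = 0.3448.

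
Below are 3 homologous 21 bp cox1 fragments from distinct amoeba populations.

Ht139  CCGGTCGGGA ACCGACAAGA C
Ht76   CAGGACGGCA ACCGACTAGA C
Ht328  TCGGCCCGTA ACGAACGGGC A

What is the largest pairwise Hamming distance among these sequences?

11

Pairwise Hamming distances:
  Ht139 vs Ht76: 4
  Ht139 vs Ht328: 10
  Ht76 vs Ht328: 11
The largest is 11, between Ht76 and Ht328.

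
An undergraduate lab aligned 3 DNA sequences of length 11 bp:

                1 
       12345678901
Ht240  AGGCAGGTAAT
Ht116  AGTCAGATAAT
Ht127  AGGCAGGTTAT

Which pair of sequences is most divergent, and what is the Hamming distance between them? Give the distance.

3

Pairwise Hamming distances:
  Ht240 vs Ht116: 2
  Ht240 vs Ht127: 1
  Ht116 vs Ht127: 3
The largest is 3, between Ht116 and Ht127.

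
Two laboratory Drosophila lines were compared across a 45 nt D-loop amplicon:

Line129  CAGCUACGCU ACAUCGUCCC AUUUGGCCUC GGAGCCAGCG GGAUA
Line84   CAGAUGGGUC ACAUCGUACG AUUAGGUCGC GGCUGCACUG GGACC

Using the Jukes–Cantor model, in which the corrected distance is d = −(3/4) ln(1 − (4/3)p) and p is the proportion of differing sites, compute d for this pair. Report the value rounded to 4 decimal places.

0.5254

The sequences differ at positions 4 (C/A), 6 (A/G), 7 (C/G), 9 (C/U), 10 (U/C), 18 (C/A), 20 (C/G), 24 (U/A), 27 (C/U), 29 (U/G), 33 (A/C), 34 (G/U), 35 (C/G), 38 (G/C), 39 (C/U), 44 (U/C), 45 (A/C).
p = 17/45 = 0.377778.
d = −0.75 · ln(1 − (4/3)·0.377778) = −0.75 · ln(0.496296) = −0.75 · (-0.700583) = 0.5254.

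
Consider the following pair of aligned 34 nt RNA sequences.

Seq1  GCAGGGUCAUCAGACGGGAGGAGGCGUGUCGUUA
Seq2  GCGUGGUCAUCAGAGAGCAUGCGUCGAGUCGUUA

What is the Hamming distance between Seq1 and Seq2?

Mismatches occur at site 3 (A↔G), site 4 (G↔U), site 15 (C↔G), site 16 (G↔A), site 18 (G↔C), site 20 (G↔U), site 22 (A↔C), site 24 (G↔U), site 27 (U↔A).
That gives 9 mismatches out of 34 aligned sites, so the Hamming distance is 9.

9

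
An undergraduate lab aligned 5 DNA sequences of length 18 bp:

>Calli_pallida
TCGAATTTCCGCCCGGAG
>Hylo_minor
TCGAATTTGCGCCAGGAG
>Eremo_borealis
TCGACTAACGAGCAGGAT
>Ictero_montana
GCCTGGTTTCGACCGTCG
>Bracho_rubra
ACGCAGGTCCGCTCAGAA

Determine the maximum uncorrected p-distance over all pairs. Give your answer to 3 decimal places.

Pairwise Hamming distances:
  Calli_pallida vs Hylo_minor: 2
  Calli_pallida vs Eremo_borealis: 8
  Calli_pallida vs Ictero_montana: 9
  Calli_pallida vs Bracho_rubra: 7
  Hylo_minor vs Eremo_borealis: 8
  Hylo_minor vs Ictero_montana: 10
  Hylo_minor vs Bracho_rubra: 9
  Eremo_borealis vs Ictero_montana: 15
  Eremo_borealis vs Bracho_rubra: 13
  Ictero_montana vs Bracho_rubra: 12
The largest is 15 mismatches, between Eremo_borealis and Ictero_montana; p = 15/18 = 0.833.

0.833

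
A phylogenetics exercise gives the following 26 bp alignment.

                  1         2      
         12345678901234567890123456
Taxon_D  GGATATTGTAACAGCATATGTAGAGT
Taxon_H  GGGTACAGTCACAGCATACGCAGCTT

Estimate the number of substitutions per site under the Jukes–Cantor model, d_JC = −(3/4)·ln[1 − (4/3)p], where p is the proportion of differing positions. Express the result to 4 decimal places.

0.3961

Differing sites — 3:A/G; 6:T/C; 7:T/A; 10:A/C; 19:T/C; 21:T/C; 24:A/C; 25:G/T.
p = 8/26 = 0.307692.
d = −0.75 · ln(1 − (4/3)·0.307692) = −0.75 · ln(0.589744) = −0.75 · (-0.528067) = 0.3961.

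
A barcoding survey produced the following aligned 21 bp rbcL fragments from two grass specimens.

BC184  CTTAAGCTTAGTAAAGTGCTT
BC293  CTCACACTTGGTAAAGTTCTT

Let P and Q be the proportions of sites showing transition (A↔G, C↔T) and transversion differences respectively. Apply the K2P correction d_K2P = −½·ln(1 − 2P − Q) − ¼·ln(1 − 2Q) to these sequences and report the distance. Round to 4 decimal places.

Differing sites — 3:T/C (Ti); 5:A/C (Tv); 6:G/A (Ti); 10:A/G (Ti); 18:G/T (Tv).
Of the 5 differences, 3 transitions and 2 transversions over 21 sites: P = 3/21 = 0.142857, Q = 2/21 = 0.095238.
d = −0.5·ln(0.619048) − 0.25·ln(0.809524) = −0.5·(-0.479572) − 0.25·(-0.211309) = 0.2926.

0.2926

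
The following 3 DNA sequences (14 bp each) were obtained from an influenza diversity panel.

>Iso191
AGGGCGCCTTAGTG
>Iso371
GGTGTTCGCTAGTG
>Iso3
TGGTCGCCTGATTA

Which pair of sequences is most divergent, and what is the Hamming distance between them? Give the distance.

10

Pairwise Hamming distances:
  Iso191 vs Iso371: 6
  Iso191 vs Iso3: 5
  Iso371 vs Iso3: 10
The largest is 10, between Iso371 and Iso3.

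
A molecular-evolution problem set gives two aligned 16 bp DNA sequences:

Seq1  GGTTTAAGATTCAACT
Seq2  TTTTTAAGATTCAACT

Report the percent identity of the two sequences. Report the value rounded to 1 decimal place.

Mismatches occur at site 1 (G→T), site 2 (G→T).
14 of the 16 sites match, so the percent identity is 14/16 × 100 = 87.5%.

87.5%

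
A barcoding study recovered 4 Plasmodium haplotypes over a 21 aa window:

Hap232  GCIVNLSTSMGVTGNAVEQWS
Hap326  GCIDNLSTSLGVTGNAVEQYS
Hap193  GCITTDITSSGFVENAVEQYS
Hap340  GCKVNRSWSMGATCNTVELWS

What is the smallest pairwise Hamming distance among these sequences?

Pairwise Hamming distances:
  Hap232 vs Hap326: 3
  Hap232 vs Hap193: 9
  Hap232 vs Hap340: 7
  Hap326 vs Hap193: 8
  Hap326 vs Hap340: 10
  Hap193 vs Hap340: 13
The smallest is 3, between Hap232 and Hap326.

3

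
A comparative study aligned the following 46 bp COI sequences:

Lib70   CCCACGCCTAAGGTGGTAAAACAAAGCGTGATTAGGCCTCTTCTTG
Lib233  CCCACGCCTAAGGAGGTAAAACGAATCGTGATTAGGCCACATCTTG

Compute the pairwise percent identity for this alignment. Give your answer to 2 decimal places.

89.13%

Differing sites — 14:T/A; 23:A/G; 26:G/T; 39:T/A; 41:T/A.
41 of the 46 sites match, so the percent identity is 41/46 × 100 = 89.13%.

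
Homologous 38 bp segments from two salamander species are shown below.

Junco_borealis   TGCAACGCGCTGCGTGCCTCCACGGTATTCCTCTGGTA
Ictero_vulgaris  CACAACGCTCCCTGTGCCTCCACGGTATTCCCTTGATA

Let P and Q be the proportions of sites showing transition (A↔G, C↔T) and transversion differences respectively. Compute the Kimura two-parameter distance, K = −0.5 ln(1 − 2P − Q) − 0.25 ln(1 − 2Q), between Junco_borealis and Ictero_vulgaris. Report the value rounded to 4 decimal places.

0.3011

Mismatches occur at site 1 (T↔C, transition), site 2 (G↔A, transition), site 9 (G↔T, transversion), site 11 (T↔C, transition), site 12 (G↔C, transversion), site 13 (C↔T, transition), site 32 (T↔C, transition), site 33 (C↔T, transition), site 36 (G↔A, transition).
Of the 9 differences, 7 transitions and 2 transversions over 38 sites: P = 7/38 = 0.184211, Q = 2/38 = 0.052632.
d = −0.5·ln(0.578946) − 0.25·ln(0.894736) = −0.5·(-0.546546) − 0.25·(-0.111227) = 0.3011.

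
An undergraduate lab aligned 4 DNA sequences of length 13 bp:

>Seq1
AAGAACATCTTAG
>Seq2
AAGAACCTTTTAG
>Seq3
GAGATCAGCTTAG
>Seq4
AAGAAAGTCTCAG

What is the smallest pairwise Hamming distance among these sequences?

Pairwise Hamming distances:
  Seq1 vs Seq2: 2
  Seq1 vs Seq3: 3
  Seq1 vs Seq4: 3
  Seq2 vs Seq3: 5
  Seq2 vs Seq4: 4
  Seq3 vs Seq4: 6
The smallest is 2, between Seq1 and Seq2.

2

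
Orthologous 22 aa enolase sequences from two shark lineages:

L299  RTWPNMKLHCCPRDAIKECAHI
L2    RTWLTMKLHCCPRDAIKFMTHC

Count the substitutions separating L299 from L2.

Differing sites — 4:P/L; 5:N/T; 18:E/F; 19:C/M; 20:A/T; 22:I/C.
That gives 6 mismatches out of 22 aligned sites, so the Hamming distance is 6.

6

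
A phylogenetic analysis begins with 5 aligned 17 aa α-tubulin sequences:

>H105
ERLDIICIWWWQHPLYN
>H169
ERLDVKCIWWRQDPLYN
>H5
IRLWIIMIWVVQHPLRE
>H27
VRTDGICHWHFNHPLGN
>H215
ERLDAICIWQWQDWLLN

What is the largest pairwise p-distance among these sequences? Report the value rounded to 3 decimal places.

Pairwise Hamming distances:
  H105 vs H169: 4
  H105 vs H5: 7
  H105 vs H27: 8
  H105 vs H215: 5
  H169 vs H5: 10
  H169 vs H27: 10
  H169 vs H215: 6
  H5 vs H27: 11
  H5 vs H215: 10
  H27 vs H215: 10
The largest is 11 mismatches, between H5 and H27; p = 11/17 = 0.647.

0.647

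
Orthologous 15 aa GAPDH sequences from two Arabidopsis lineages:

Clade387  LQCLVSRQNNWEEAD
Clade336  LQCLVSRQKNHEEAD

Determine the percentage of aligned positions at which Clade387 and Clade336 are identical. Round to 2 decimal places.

86.67%

Differing sites — 9:N/K; 11:W/H.
13 of the 15 sites match, so the percent identity is 13/15 × 100 = 86.67%.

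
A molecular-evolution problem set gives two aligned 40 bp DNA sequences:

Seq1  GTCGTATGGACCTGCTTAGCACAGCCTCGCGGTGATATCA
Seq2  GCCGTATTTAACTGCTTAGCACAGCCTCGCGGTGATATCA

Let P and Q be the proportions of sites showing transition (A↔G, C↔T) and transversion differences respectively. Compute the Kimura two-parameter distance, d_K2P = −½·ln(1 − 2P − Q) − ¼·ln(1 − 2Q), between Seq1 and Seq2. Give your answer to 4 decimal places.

The sequences differ at positions 2 (T/C, transition), 8 (G/T, transversion), 9 (G/T, transversion), 11 (C/A, transversion).
Of the 4 differences, 1 transition and 3 transversions over 40 sites: P = 1/40 = 0.025000, Q = 3/40 = 0.075000.
d = −0.5·ln(0.875000) − 0.25·ln(0.850000) = −0.5·(-0.133531) − 0.25·(-0.162519) = 0.1074.

0.1074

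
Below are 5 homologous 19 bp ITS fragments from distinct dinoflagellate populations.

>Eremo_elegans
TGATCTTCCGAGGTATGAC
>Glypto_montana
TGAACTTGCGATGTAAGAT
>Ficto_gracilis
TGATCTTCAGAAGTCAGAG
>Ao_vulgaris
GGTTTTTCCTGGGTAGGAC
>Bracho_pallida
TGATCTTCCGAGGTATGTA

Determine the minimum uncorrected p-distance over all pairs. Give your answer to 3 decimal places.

Pairwise Hamming distances:
  Eremo_elegans vs Glypto_montana: 5
  Eremo_elegans vs Ficto_gracilis: 5
  Eremo_elegans vs Ao_vulgaris: 6
  Eremo_elegans vs Bracho_pallida: 2
  Glypto_montana vs Ficto_gracilis: 6
  Glypto_montana vs Ao_vulgaris: 10
  Glypto_montana vs Bracho_pallida: 6
  Ficto_gracilis vs Ao_vulgaris: 10
  Ficto_gracilis vs Bracho_pallida: 6
  Ao_vulgaris vs Bracho_pallida: 8
The smallest is 2 mismatches, between Eremo_elegans and Bracho_pallida; p = 2/19 = 0.105.

0.105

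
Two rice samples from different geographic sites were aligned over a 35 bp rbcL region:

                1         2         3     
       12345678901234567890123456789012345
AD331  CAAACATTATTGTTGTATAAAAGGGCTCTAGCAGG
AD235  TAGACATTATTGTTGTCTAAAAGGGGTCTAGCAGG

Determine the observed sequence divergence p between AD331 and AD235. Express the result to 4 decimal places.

0.1143

The sequences differ at positions 1 (C/T), 3 (A/G), 17 (A/C), 26 (C/G).
There are 4 differences over 35 sites, so p = 4/35 = 0.1143.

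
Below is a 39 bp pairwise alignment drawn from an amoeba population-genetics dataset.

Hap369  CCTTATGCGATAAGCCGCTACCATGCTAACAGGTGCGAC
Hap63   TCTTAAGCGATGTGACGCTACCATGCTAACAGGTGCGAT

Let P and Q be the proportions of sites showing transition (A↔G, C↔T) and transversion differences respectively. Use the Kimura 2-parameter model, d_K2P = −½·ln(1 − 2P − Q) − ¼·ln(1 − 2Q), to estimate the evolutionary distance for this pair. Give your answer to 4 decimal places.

Differing sites — 1:C/T (Ti); 6:T/A (Tv); 12:A/G (Ti); 13:A/T (Tv); 15:C/A (Tv); 39:C/T (Ti).
Of the 6 differences, 3 transitions and 3 transversions over 39 sites: P = 3/39 = 0.076923, Q = 3/39 = 0.076923.
d = −0.5·ln(0.769231) − 0.25·ln(0.846154) = −0.5·(-0.262364) − 0.25·(-0.167054) = 0.1729.

0.1729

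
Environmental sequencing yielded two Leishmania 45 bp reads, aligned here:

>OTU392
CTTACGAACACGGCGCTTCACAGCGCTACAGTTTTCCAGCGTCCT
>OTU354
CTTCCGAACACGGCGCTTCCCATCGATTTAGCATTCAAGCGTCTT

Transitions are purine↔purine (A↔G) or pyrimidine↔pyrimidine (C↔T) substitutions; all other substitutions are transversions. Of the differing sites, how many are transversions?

Mismatches occur at site 4 (A↔C, transversion), site 20 (A↔C, transversion), site 23 (G↔T, transversion), site 26 (C↔A, transversion), site 28 (A↔T, transversion), site 29 (C↔T, transition), site 32 (T↔C, transition), site 33 (T↔A, transversion), site 37 (C↔A, transversion), site 44 (C↔T, transition).
Of the 10 differences, 3 transitions and 7 transversions, so the answer is 7.

7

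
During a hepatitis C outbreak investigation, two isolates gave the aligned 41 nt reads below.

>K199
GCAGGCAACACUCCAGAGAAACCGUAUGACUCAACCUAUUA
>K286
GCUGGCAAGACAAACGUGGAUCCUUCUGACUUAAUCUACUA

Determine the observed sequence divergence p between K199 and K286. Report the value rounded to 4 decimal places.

Differing sites — 3:A/U; 9:C/G; 12:U/A; 13:C/A; 14:C/A; 15:A/C; 17:A/U; 19:A/G; 21:A/U; 24:G/U; 26:A/C; 32:C/U; 35:C/U; 39:U/C.
There are 14 differences over 41 sites, so p = 14/41 = 0.3415.

0.3415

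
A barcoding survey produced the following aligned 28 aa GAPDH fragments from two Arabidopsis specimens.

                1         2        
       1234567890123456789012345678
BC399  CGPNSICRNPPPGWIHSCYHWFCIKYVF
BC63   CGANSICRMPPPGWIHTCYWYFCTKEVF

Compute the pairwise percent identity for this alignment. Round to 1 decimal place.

The sequences differ at positions 3 (P/A), 9 (N/M), 17 (S/T), 20 (H/W), 21 (W/Y), 24 (I/T), 26 (Y/E).
21 of the 28 sites match, so the percent identity is 21/28 × 100 = 75.0%.

75.0%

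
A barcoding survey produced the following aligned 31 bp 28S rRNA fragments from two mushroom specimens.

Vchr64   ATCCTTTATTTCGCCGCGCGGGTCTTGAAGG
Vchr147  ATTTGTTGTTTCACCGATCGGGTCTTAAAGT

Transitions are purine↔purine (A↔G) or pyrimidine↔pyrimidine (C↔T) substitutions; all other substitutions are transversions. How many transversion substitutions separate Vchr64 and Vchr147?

The sequences differ at positions 3 (C/T, transition), 4 (C/T, transition), 5 (T/G, transversion), 8 (A/G, transition), 13 (G/A, transition), 17 (C/A, transversion), 18 (G/T, transversion), 27 (G/A, transition), 31 (G/T, transversion).
Of the 9 differences, 5 transitions and 4 transversions, so the answer is 4.

4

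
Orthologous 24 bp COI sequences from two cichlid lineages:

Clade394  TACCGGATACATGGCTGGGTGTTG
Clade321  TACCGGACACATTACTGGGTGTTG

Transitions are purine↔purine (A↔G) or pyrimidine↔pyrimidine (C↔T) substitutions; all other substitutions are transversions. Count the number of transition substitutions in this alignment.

Differing sites — 8:T/C (Ti); 13:G/T (Tv); 14:G/A (Ti).
Of the 3 differences, 2 transitions and 1 transversion, so the answer is 2.

2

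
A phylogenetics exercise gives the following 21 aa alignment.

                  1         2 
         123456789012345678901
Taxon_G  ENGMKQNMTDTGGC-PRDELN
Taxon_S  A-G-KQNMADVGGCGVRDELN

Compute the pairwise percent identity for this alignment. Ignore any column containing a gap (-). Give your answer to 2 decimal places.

Excluding the 3 gap columns leaves 18 comparable sites.
Differing sites — 1:E/A; 9:T/A; 11:T/V; 16:P/V.
14 of the 18 comparable sites match, so the percent identity is 14/18 × 100 = 77.78%.

77.78%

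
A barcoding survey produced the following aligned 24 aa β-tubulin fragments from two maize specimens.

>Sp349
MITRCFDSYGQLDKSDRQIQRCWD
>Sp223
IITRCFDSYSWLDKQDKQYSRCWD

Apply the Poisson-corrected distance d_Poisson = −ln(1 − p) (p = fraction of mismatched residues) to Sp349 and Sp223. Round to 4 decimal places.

Differing sites — 1:M/I; 10:G/S; 11:Q/W; 15:S/Q; 17:R/K; 19:I/Y; 20:Q/S.
p = 7/24 = 0.291667.
d = −ln(1 − 0.291667) = −ln(0.708333) = 0.3448.

0.3448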